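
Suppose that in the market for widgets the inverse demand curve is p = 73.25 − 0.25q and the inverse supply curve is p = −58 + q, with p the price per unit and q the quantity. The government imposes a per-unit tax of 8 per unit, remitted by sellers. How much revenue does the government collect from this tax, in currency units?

Tax revenue = 788.8.

Inverting to q(p) form: qd = 293 − 4p; qs = p + 58.
Without the tax, 293 − 4p = p + 58 gives 5p = 235, so p* = 47 and q* = 105.
With the tax collected from sellers, supply shifts: qs = (p − 8) + 58.
New equilibrium: buyers pay 48.6, sellers receive 40.6, q = 98.6. (Wedge: pb − ps = 8.)
Revenue = t · Q = 8 · 98.6 = 788.8.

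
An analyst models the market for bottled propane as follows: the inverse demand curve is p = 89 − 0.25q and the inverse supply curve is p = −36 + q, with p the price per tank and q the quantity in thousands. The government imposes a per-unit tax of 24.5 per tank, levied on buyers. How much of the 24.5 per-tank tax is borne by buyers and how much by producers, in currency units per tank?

Buyers bear 4.9 per tank; producers bear 19.6 per tank.

Rewrite in direct form: qd = 356 − 4p and qs = p + 36.
Without the tax, 356 − 4p = p + 36 gives 5p = 320, so p* = 64 and q* = 100.
With the tax collected from buyers, demand (in seller-price terms) shifts: qd = 356 − 4(p + 24.5).
Solving gives q = 80.4 with buyers paying 68.9 and producers receiving 44.4 (the 24.5 wedge).
Burden on buyers: 4.9; on producers: 19.6. (They sum to 24.5.)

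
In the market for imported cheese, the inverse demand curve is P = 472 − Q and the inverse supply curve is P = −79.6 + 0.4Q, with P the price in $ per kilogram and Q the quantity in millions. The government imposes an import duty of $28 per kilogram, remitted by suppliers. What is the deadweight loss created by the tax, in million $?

Rewrite in direct form: Qd = 472 − P and Qs = 2.5P + 199.
Without the tax, 472 − P = 2.5P + 199 gives 3.5P = 273, so P* = $78 and Q* = 394.
With the tax collected from suppliers, supply shifts: Qs = 2.5(P − 28) + 199.
New equilibrium: buyers pay $98, suppliers receive $70, Q = 374. (Wedge: Pb − Ps = 28.)
Quantity falls by |ΔQ| = |394 − 374| = 20.
DWL = ½ · t · |ΔQ| = ½ · 28 · 20 = $280.

Deadweight loss = $280 million.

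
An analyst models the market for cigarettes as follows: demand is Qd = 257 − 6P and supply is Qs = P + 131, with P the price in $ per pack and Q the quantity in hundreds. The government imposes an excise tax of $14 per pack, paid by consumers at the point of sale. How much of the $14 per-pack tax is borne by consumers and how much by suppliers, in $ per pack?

Without the tax, 257 − 6P = P + 131 gives 7P = 126, so P* = $18 and Q* = 149.
With the tax collected from consumers, demand (in seller-price terms) shifts: Qd = 257 − 6(P + 14).
Solving gives Q = 137 with consumers paying $20 and suppliers receiving $6 (the $14 wedge).
Burden on consumers: $2; on suppliers: $12. (They sum to $14.)

Consumers bear $2 per pack; suppliers bear $12 per pack.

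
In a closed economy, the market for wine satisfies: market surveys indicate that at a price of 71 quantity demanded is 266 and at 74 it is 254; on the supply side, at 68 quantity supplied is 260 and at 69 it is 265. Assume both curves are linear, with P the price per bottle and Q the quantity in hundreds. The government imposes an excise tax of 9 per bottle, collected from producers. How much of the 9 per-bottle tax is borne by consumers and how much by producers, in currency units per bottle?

Consumers bear 5 per bottle; producers bear 4 per bottle.

Demand slope: (254 − 266)/(74 − 71) = -4, so Qd = 550 − 4P.
Supply slope: (265 − 260)/(69 − 68) = 5, so Qs = 5P − 80.
Before the tax: set 550 − 4P = 5P − 80 → P* = 70, Q* = 270.
With the tax collected from producers, supply shifts: Qs = 5(P − 9) − 80.
Solving gives Q = 250 with consumers paying 75 and producers receiving 66 (the 9 wedge).
Burden on consumers: 5; on producers: 4. (They sum to 9.)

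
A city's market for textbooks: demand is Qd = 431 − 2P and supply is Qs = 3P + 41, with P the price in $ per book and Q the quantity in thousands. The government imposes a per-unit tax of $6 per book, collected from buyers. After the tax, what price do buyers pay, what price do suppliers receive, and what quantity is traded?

Buyers pay $81.6; suppliers receive $75.6; quantity = 267.8.

Before the tax: set 431 − 2P = 3P + 41 → P* = $78, Q* = 275.
With the tax collected from buyers, demand (in seller-price terms) shifts: Qd = 431 − 2(P + 6).
New equilibrium: buyers pay $81.6, suppliers receive $75.6, Q = 267.8. (Wedge: Pb − Ps = 6.)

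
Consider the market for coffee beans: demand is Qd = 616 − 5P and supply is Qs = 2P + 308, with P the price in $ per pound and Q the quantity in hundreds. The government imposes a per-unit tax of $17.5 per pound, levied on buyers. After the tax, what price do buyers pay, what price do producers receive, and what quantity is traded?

Without the tax, 616 − 5P = 2P + 308 gives 7P = 308, so P* = $44 and Q* = 396.
With the tax collected from buyers, demand (in seller-price terms) shifts: Qd = 616 − 5(P + 17.5).
New equilibrium: buyers pay $49, producers receive $31.5, Q = 371. (Wedge: Pb − Ps = 17.5.)
The less price-elastic side of the market bears the larger share of a per-unit tax.

Buyers pay $49; producers receive $31.5; quantity = 371.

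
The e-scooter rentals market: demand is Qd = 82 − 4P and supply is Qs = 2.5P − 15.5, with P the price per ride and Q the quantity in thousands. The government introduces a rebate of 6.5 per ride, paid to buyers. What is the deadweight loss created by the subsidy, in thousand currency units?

Deadweight loss = 32.5 thousand.

Before the subsidy: set 82 − 4P = 2.5P − 15.5 → P* = 15, Q* = 22.
With a per-unit subsidy paid to buyers, each effectively pays P − 6.5, so demand becomes Qd = 82 − 4(P − 6.5).
Solving gives Q = 32 with buyers paying 12.5 and producers receiving 19 (the 6.5 wedge).
Quantity rises by |ΔQ| = |22 − 32| = 10.
DWL = ½ · t · |ΔQ| = ½ · 6.5 · 10 = 32.5.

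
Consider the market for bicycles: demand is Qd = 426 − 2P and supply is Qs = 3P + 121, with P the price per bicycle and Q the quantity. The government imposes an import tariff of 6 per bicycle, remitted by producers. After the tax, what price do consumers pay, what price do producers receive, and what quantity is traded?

Consumers pay 64.6; producers receive 58.6; quantity = 296.8.

Without the tax, 426 − 2P = 3P + 121 gives 5P = 305, so P* = 61 and Q* = 304.
With the tax collected from producers, supply shifts: Qs = 3(P − 6) + 121.
Solving gives Q = 296.8 with consumers paying 64.6 and producers receiving 58.6 (the 6 wedge).
The less price-elastic side of the market bears the larger share of a per-unit tax.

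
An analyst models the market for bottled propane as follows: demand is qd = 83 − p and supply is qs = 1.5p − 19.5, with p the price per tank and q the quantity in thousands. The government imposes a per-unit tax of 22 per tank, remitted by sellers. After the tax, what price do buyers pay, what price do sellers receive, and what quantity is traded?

Before the tax: set 83 − p = 1.5p − 19.5 → p* = 41, q* = 42.
With the tax collected from sellers, supply shifts: qs = 1.5(p − 22) − 19.5.
Solving gives q = 28.8 with buyers paying 54.2 and sellers receiving 32.2 (the 22 wedge).
The less price-elastic side of the market bears the larger share of a per-unit tax.

Buyers pay 54.2; sellers receive 32.2; quantity = 28.8.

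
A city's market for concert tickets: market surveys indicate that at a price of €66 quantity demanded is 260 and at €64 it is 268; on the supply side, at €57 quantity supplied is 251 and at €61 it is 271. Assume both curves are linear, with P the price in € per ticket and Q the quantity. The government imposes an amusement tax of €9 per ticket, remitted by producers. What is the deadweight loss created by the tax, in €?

Deadweight loss = €90.

Demand slope: (268 − 260)/(64 − 66) = -4, so Qd = 524 − 4P.
Supply slope: (271 − 251)/(61 − 57) = 5, so Qs = 5P − 34.
Before the tax: set 524 − 4P = 5P − 34 → P* = €62, Q* = 276.
With the tax collected from producers, supply shifts: Qs = 5(P − 9) − 34.
New equilibrium: consumers pay €67, producers receive €58, Q = 256. (Wedge: Pb − Ps = 9.)
Quantity falls by |ΔQ| = |276 − 256| = 20.
DWL = ½ · t · |ΔQ| = ½ · 9 · 20 = €90.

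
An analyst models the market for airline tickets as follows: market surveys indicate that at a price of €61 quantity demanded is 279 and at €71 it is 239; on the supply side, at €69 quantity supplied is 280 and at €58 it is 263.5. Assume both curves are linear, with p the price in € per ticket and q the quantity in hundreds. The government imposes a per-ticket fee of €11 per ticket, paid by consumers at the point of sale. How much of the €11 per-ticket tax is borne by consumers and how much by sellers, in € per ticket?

Consumers bear €3 per ticket; sellers bear €8 per ticket.

Demand slope: (239 − 279)/(71 − 61) = -4, so qd = 523 − 4p.
Supply slope: (263.5 − 280)/(58 − 69) = 1.5, so qs = 1.5p + 176.5.
Before the tax: set 523 − 4p = 1.5p + 176.5 → p* = €63, q* = 271.
With the tax collected from consumers, demand (in seller-price terms) shifts: qd = 523 − 4(p + 11).
New equilibrium: consumers pay €66, sellers receive €55, q = 259. (Wedge: pb − ps = 11.)
Burden on consumers: €3; on sellers: €8. (They sum to €11.)
The less price-elastic side of the market bears the larger share of a per-unit tax.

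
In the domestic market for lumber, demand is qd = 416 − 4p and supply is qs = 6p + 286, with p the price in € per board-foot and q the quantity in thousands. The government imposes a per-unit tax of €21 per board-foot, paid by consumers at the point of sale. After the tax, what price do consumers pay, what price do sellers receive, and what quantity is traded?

Without the tax, 416 − 4p = 6p + 286 gives 10p = 130, so p* = €13 and q* = 364.
With the tax collected from consumers, demand (in seller-price terms) shifts: qd = 416 − 4(p + 21).
New equilibrium: consumers pay €25.6, sellers receive €4.6, q = 313.6. (Wedge: pb − ps = 21.)

Consumers pay €25.6; sellers receive €4.6; quantity = 313.6.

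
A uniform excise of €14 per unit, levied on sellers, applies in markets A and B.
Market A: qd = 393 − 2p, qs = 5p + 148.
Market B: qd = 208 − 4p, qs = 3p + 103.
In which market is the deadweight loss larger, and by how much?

Market A: pre-tax p* = €35, q* = 323; post-tax q = 303; deadweight loss = €140.
Market B: pre-tax p* = €15, q* = 148; post-tax q = 124; deadweight loss = €168.
Difference: €140 vs €168 → market B is larger by €28.

Market B, by €28.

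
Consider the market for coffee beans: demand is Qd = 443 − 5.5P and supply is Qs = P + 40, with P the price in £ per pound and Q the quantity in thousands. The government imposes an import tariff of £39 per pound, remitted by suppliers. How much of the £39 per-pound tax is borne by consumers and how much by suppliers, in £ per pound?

Before the tax: set 443 − 5.5P = P + 40 → P* = £62, Q* = 102.
With the tax collected from suppliers, supply shifts: Qs = (P − 39) + 40.
New equilibrium: consumers pay £68, suppliers receive £29, Q = 69. (Wedge: Pb − Ps = 39.)
Burden on consumers: £6; on suppliers: £33. (They sum to £39.)
The less price-elastic side of the market bears the larger share of a per-unit tax.

Consumers bear £6 per pound; suppliers bear £33 per pound.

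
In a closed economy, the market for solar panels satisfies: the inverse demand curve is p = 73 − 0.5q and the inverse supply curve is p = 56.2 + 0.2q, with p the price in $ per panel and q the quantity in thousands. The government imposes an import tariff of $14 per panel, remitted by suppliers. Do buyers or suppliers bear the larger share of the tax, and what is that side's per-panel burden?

Rewrite in direct form: qd = 146 − 2p and qs = 5p − 281.
Before the tax: set 146 − 2p = 5p − 281 → p* = $61, q* = 24.
With the tax collected from suppliers, supply shifts: qs = 5(p − 14) − 281.
New equilibrium: buyers pay $71, suppliers receive $57, q = 4. (Wedge: pb − ps = 14.)
Per-panel burden: buyers $10, suppliers $4.
Buyers take the larger share because demand is less price-elastic here (demand slope 2 vs supply slope 5).

Buyers bear the larger share: $10 per panel.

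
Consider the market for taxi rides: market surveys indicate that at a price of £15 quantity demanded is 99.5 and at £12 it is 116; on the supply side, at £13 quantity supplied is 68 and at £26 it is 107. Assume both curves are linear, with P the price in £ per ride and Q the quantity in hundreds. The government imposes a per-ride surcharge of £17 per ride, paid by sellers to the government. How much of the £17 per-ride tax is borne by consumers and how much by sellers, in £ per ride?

Demand slope: (116 − 99.5)/(12 − 15) = -5.5, so Qd = 182 − 5.5P.
Supply slope: (107 − 68)/(26 − 13) = 3, so Qs = 3P + 29.
Without the tax, 182 − 5.5P = 3P + 29 gives 8.5P = 153, so P* = £18 and Q* = 83.
With the tax collected from sellers, supply shifts: Qs = 3(P − 17) + 29.
Solving gives Q = 50 with consumers paying £24 and sellers receiving £7 (the £17 wedge).
Burden on consumers: £6; on sellers: £11. (They sum to £17.)

Consumers bear £6 per ride; sellers bear £11 per ride.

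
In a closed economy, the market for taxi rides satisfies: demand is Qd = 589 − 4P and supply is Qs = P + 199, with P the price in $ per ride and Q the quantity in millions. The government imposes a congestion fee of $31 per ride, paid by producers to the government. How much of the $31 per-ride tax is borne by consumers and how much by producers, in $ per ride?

Without the tax, 589 − 4P = P + 199 gives 5P = 390, so P* = $78 and Q* = 277.
With the tax collected from producers, supply shifts: Qs = (P − 31) + 199.
Solving gives Q = 252.2 with consumers paying $84.2 and producers receiving $53.2 (the $31 wedge).
Burden on consumers: $6.2; on producers: $24.8. (They sum to $31.)
The less price-elastic side of the market bears the larger share of a per-unit tax.

Consumers bear $6.2 per ride; producers bear $24.8 per ride.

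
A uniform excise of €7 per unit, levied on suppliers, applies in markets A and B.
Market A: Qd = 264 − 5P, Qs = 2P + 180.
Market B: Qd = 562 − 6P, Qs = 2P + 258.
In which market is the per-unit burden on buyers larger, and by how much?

Market A, by €0.25.

Market A: pre-tax P* = €12, Q* = 204; post-tax Q = 194; per-unit burden on buyers = €2.
Market B: pre-tax P* = €38, Q* = 334; post-tax Q = 323.5; per-unit burden on buyers = €1.75.
Difference: €2 vs €1.75 → market A is larger by €0.25.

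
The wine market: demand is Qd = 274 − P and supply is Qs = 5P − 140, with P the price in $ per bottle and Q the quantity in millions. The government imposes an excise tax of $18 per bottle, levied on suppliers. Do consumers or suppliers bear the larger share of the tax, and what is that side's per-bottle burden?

Consumers bear the larger share: $15 per bottle.

Before the tax: set 274 − P = 5P − 140 → P* = $69, Q* = 205.
With the tax collected from suppliers, supply shifts: Qs = 5(P − 18) − 140.
New equilibrium: consumers pay $84, suppliers receive $66, Q = 190. (Wedge: Pb − Ps = 18.)
Per-bottle burden: consumers $15, suppliers $3.
Consumers take the larger share because demand is less price-elastic here (demand slope 1 vs supply slope 5).
The less price-elastic side of the market bears the larger share of a per-unit tax.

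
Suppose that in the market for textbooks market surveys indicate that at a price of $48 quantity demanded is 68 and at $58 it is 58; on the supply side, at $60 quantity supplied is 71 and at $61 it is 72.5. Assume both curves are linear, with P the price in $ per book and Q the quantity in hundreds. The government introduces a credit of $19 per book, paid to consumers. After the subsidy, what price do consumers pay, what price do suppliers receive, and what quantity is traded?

Demand slope: (58 − 68)/(58 − 48) = -1, so Qd = 116 − P.
Supply slope: (72.5 − 71)/(61 − 60) = 1.5, so Qs = 1.5P − 19.
Without the subsidy, 116 − P = 1.5P − 19 gives 2.5P = 135, so P* = $54 and Q* = 62.
With a per-unit subsidy paid to consumers, each effectively pays P − 19, so demand becomes Qd = 116 − (P − 19).
New equilibrium: consumers pay $42.6, suppliers receive $61.6, Q = 73.4. (Wedge: Pb − Ps = −19.)

Consumers pay $42.6; suppliers receive $61.6; quantity = 73.4.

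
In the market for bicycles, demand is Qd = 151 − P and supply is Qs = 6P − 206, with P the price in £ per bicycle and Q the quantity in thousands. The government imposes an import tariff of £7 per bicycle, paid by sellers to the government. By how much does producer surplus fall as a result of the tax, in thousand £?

Before the tax: set 151 − P = 6P − 206 → P* = £51, Q* = 100.
With the tax collected from sellers, supply shifts: Qs = 6(P − 7) − 206.
Solving gives Q = 94 with buyers paying £57 and sellers receiving £50 (the £7 wedge).
ΔPS is the trapezoid between Q = 94 and Q = 100 of height £1: ½ · (100 + 94) · 1 = £97.

Producer surplus falls by £97 thousand.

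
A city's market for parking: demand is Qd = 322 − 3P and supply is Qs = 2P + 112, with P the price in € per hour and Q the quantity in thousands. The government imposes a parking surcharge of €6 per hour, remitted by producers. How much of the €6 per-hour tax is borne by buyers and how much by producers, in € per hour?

Buyers bear €2.4 per hour; producers bear €3.6 per hour.

Without the tax, 322 − 3P = 2P + 112 gives 5P = 210, so P* = €42 and Q* = 196.
With the tax collected from producers, supply shifts: Qs = 2(P − 6) + 112.
New equilibrium: buyers pay €44.4, producers receive €38.4, Q = 188.8. (Wedge: Pb − Ps = 6.)
Burden on buyers: €2.4; on producers: €3.6. (They sum to €6.)
The less price-elastic side of the market bears the larger share of a per-unit tax.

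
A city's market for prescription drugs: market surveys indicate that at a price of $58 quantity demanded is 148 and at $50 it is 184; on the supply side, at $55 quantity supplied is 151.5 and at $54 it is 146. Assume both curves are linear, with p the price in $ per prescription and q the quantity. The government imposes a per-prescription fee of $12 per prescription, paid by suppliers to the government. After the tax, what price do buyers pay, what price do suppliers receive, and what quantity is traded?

Buyers pay $62.6; suppliers receive $50.6; quantity = 127.3.

Demand slope: (184 − 148)/(50 − 58) = -4.5, so qd = 409 − 4.5p.
Supply slope: (146 − 151.5)/(54 − 55) = 5.5, so qs = 5.5p − 151.
Without the tax, 409 − 4.5p = 5.5p − 151 gives 10p = 560, so p* = $56 and q* = 157.
With the tax collected from suppliers, supply shifts: qs = 5.5(p − 12) − 151.
New equilibrium: buyers pay $62.6, suppliers receive $50.6, q = 127.3. (Wedge: pb − ps = 12.)
The less price-elastic side of the market bears the larger share of a per-unit tax.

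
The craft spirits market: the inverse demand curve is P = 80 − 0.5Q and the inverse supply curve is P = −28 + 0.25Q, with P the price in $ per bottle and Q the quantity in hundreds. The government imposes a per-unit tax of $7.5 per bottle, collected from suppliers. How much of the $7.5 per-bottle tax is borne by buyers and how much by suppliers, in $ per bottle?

Rewrite in direct form: Qd = 160 − 2P and Qs = 4P + 112.
Without the tax, 160 − 2P = 4P + 112 gives 6P = 48, so P* = $8 and Q* = 144.
With the tax collected from suppliers, supply shifts: Qs = 4(P − 7.5) + 112.
New equilibrium: buyers pay $13, suppliers receive $5.5, Q = 134. (Wedge: Pb − Ps = 7.5.)
Burden on buyers: $5; on suppliers: $2.5. (They sum to $7.5.)

Buyers bear $5 per bottle; suppliers bear $2.5 per bottle.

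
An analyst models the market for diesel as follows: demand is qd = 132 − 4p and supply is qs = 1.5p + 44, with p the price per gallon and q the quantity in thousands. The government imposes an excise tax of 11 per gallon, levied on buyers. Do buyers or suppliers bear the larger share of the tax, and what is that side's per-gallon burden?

Suppliers bear the larger share: 8 per gallon.

Before the tax: set 132 − 4p = 1.5p + 44 → p* = 16, q* = 68.
With the tax collected from buyers, demand (in seller-price terms) shifts: qd = 132 − 4(p + 11).
Solving gives q = 56 with buyers paying 19 and suppliers receiving 8 (the 11 wedge).
Per-gallon burden: buyers 3, suppliers 8.
Suppliers take the larger share because supply is less price-elastic here (demand slope 4 vs supply slope 1.5).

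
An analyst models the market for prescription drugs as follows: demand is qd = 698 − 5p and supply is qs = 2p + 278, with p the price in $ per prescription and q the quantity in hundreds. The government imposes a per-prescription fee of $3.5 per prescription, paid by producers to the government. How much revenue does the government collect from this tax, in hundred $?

Without the tax, 698 − 5p = 2p + 278 gives 7p = 420, so p* = $60 and q* = 398.
With the tax collected from producers, supply shifts: qs = 2(p − 3.5) + 278.
New equilibrium: buyers pay $61, producers receive $57.5, q = 393. (Wedge: pb − ps = 3.5.)
Revenue = t · Q = 3.5 · 393 = $1375.5.

Tax revenue = $1375.5 hundred.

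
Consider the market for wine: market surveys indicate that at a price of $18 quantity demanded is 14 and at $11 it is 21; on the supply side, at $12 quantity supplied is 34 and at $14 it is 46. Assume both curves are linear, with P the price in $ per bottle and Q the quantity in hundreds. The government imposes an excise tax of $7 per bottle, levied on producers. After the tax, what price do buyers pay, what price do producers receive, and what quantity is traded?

Demand slope: (21 − 14)/(11 − 18) = -1, so Qd = 32 − P.
Supply slope: (46 − 34)/(14 − 12) = 6, so Qs = 6P − 38.
Before the tax: set 32 − P = 6P − 38 → P* = $10, Q* = 22.
With the tax collected from producers, supply shifts: Qs = 6(P − 7) − 38.
New equilibrium: buyers pay $16, producers receive $9, Q = 16. (Wedge: Pb − Ps = 7.)

Buyers pay $16; producers receive $9; quantity = 16.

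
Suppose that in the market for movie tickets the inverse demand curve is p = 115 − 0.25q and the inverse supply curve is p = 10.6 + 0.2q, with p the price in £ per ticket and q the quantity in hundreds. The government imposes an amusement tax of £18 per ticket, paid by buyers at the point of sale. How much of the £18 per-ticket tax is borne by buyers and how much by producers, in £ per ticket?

Rewrite in direct form: qd = 460 − 4p and qs = 5p − 53.
Without the tax, 460 − 4p = 5p − 53 gives 9p = 513, so p* = £57 and q* = 232.
With the tax collected from buyers, demand (in seller-price terms) shifts: qd = 460 − 4(p + 18).
New equilibrium: buyers pay £67, producers receive £49, q = 192. (Wedge: pb − ps = 18.)
Burden on buyers: £10; on producers: £8. (They sum to £18.)
The less price-elastic side of the market bears the larger share of a per-unit tax.

Buyers bear £10 per ticket; producers bear £8 per ticket.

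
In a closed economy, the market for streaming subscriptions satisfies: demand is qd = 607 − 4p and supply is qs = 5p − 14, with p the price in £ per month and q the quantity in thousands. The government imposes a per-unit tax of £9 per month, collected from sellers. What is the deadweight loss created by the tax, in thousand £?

Deadweight loss = £90 thousand.

Before the tax: set 607 − 4p = 5p − 14 → p* = £69, q* = 331.
With the tax collected from sellers, supply shifts: qs = 5(p − 9) − 14.
New equilibrium: consumers pay £74, sellers receive £65, q = 311. (Wedge: pb − ps = 9.)
Quantity falls by |ΔQ| = |331 − 311| = 20.
DWL = ½ · t · |ΔQ| = ½ · 9 · 20 = £90.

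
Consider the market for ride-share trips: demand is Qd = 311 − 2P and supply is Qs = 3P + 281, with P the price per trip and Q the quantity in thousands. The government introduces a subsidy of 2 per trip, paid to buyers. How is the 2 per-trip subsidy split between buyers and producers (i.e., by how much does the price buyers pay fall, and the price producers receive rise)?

Buyers gain 1.2 per trip; producers gain 0.8 per trip.

Before the subsidy: set 311 − 2P = 3P + 281 → P* = 6, Q* = 299.
With a per-unit subsidy paid to buyers, each effectively pays P − 2, so demand becomes Qd = 311 − 2(P − 2).
New equilibrium: buyers pay 4.8, producers receive 6.8, Q = 301.4. (Wedge: Pb − Ps = −2.)
Gain to buyers: 1.2; to producers: 0.8. (They sum to 2.)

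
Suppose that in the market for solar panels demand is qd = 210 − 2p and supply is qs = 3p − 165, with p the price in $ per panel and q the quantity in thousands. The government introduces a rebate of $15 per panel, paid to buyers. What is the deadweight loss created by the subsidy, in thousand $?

Deadweight loss = $135 thousand.

Before the subsidy: set 210 − 2p = 3p − 165 → p* = $75, q* = 60.
With a per-unit subsidy paid to buyers, each effectively pays p − 15, so demand becomes qd = 210 − 2(p − 15).
Solving gives q = 78 with buyers paying $66 and producers receiving $81 (the $15 wedge).
Quantity rises by |ΔQ| = |60 − 78| = 18.
DWL = ½ · t · |ΔQ| = ½ · 15 · 18 = $135.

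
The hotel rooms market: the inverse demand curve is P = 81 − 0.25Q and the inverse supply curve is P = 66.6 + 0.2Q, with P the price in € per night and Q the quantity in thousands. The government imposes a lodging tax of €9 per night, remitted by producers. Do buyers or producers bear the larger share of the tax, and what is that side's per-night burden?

Inverting to Q(P) form: Qd = 324 − 4P; Qs = 5P − 333.
Without the tax, 324 − 4P = 5P − 333 gives 9P = 657, so P* = €73 and Q* = 32.
With the tax collected from producers, supply shifts: Qs = 5(P − 9) − 333.
New equilibrium: buyers pay €78, producers receive €69, Q = 12. (Wedge: Pb − Ps = 9.)
Per-night burden: buyers €5, producers €4.
Buyers take the larger share because demand is less price-elastic here (demand slope 4 vs supply slope 5).
The less price-elastic side of the market bears the larger share of a per-unit tax.

Buyers bear the larger share: €5 per night.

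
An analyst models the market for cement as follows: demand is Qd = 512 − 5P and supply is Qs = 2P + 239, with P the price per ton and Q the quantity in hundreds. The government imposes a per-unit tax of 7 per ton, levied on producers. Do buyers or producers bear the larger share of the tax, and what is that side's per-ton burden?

Producers bear the larger share: 5 per ton.

Before the tax: set 512 − 5P = 2P + 239 → P* = 39, Q* = 317.
With the tax collected from producers, supply shifts: Qs = 2(P − 7) + 239.
New equilibrium: buyers pay 41, producers receive 34, Q = 307. (Wedge: Pb − Ps = 7.)
Per-ton burden: buyers 2, producers 5.
Producers take the larger share because supply is less price-elastic here (demand slope 5 vs supply slope 2).
The less price-elastic side of the market bears the larger share of a per-unit tax.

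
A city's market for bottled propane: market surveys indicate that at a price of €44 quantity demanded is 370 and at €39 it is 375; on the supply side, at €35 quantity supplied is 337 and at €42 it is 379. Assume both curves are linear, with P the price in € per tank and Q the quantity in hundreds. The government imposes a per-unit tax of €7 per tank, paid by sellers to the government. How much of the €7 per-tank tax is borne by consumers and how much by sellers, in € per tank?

Demand slope: (375 − 370)/(39 − 44) = -1, so Qd = 414 − P.
Supply slope: (379 − 337)/(42 − 35) = 6, so Qs = 6P + 127.
Without the tax, 414 − P = 6P + 127 gives 7P = 287, so P* = €41 and Q* = 373.
With the tax collected from sellers, supply shifts: Qs = 6(P − 7) + 127.
Solving gives Q = 367 with consumers paying €47 and sellers receiving €40 (the €7 wedge).
Burden on consumers: €6; on sellers: €1. (They sum to €7.)
The less price-elastic side of the market bears the larger share of a per-unit tax.

Consumers bear €6 per tank; sellers bear €1 per tank.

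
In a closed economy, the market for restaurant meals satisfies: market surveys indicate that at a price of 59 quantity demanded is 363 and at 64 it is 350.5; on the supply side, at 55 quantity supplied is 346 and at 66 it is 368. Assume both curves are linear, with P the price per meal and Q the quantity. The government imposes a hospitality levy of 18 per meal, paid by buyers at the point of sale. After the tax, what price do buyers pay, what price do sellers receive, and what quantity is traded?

Buyers pay 69; sellers receive 51; quantity = 338.

Demand slope: (350.5 − 363)/(64 − 59) = -2.5, so Qd = 510.5 − 2.5P.
Supply slope: (368 − 346)/(66 − 55) = 2, so Qs = 2P + 236.
Before the tax: set 510.5 − 2.5P = 2P + 236 → P* = 61, Q* = 358.
With the tax collected from buyers, demand (in seller-price terms) shifts: Qd = 510.5 − 2.5(P + 18).
New equilibrium: buyers pay 69, sellers receive 51, Q = 338. (Wedge: Pb − Ps = 18.)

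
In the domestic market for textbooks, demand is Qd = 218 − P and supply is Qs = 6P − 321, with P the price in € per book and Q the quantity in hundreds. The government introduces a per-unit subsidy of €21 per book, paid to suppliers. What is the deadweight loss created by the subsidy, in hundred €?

Before the subsidy: set 218 − P = 6P − 321 → P* = €77, Q* = 141.
With a per-unit subsidy paid to suppliers, each receives P + 21 per unit sold, so supply becomes Qs = 6(P + 21) − 321.
Solving gives Q = 159 with buyers paying €59 and suppliers receiving €80 (the €21 wedge).
Quantity rises by |ΔQ| = |141 − 159| = 18.
DWL = ½ · t · |ΔQ| = ½ · 21 · 18 = €189.

Deadweight loss = €189 hundred.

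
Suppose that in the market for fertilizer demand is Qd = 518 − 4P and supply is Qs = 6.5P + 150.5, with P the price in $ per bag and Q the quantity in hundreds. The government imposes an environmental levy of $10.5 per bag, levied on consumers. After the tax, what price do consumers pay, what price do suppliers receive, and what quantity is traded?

Before the tax: set 518 − 4P = 6.5P + 150.5 → P* = $35, Q* = 378.
With the tax collected from consumers, demand (in seller-price terms) shifts: Qd = 518 − 4(P + 10.5).
Solving gives Q = 352 with consumers paying $41.5 and suppliers receiving $31 (the $10.5 wedge).

Consumers pay $41.5; suppliers receive $31; quantity = 352.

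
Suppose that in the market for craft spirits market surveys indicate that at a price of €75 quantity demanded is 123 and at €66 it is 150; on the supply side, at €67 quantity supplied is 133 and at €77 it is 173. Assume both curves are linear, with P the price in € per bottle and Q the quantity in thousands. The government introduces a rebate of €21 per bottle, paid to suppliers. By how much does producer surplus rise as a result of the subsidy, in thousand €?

Producer surplus rises by €1431 thousand.

Demand slope: (150 − 123)/(66 − 75) = -3, so Qd = 348 − 3P.
Supply slope: (173 − 133)/(77 − 67) = 4, so Qs = 4P − 135.
Without the subsidy, 348 − 3P = 4P − 135 gives 7P = 483, so P* = €69 and Q* = 141.
With a per-unit subsidy paid to suppliers, each receives P + 21 per unit sold, so supply becomes Qs = 4(P + 21) − 135.
Solving gives Q = 177 with consumers paying €57 and suppliers receiving €78 (the €21 wedge).
ΔPS is the trapezoid between Q = 177 and Q = 141 of height €9: ½ · (141 + 177) · 9 = €1431.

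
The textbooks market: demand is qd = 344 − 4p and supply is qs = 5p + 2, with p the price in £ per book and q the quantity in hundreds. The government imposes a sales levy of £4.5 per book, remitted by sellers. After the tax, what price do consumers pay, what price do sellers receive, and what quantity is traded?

Before the tax: set 344 − 4p = 5p + 2 → p* = £38, q* = 192.
With the tax collected from sellers, supply shifts: qs = 5(p − 4.5) + 2.
New equilibrium: consumers pay £40.5, sellers receive £36, q = 182. (Wedge: pb − ps = 4.5.)
The less price-elastic side of the market bears the larger share of a per-unit tax.

Consumers pay £40.5; sellers receive £36; quantity = 182.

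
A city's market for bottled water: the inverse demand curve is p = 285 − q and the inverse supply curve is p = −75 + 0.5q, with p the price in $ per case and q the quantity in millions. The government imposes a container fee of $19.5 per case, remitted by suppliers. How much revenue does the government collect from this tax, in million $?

Tax revenue = $4426.5 million.

Inverting to q(p) form: qd = 285 − p; qs = 2p + 150.
Before the tax: set 285 − p = 2p + 150 → p* = $45, q* = 240.
With the tax collected from suppliers, supply shifts: qs = 2(p − 19.5) + 150.
Solving gives q = 227 with buyers paying $58 and suppliers receiving $38.5 (the $19.5 wedge).
Revenue = t · Q = 19.5 · 227 = $4426.5.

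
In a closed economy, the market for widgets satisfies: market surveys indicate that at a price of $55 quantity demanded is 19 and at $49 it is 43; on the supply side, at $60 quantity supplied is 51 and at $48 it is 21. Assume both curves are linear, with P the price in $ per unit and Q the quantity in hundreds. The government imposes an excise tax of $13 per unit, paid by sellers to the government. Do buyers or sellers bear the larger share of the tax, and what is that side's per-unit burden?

Demand slope: (43 − 19)/(49 − 55) = -4, so Qd = 239 − 4P.
Supply slope: (21 − 51)/(48 − 60) = 2.5, so Qs = 2.5P − 99.
Before the tax: set 239 − 4P = 2.5P − 99 → P* = $52, Q* = 31.
With the tax collected from sellers, supply shifts: Qs = 2.5(P − 13) − 99.
Solving gives Q = 11 with buyers paying $57 and sellers receiving $44 (the $13 wedge).
Per-unit burden: buyers $5, sellers $8.
Sellers take the larger share because supply is less price-elastic here (demand slope 4 vs supply slope 2.5).

Sellers bear the larger share: $8 per unit.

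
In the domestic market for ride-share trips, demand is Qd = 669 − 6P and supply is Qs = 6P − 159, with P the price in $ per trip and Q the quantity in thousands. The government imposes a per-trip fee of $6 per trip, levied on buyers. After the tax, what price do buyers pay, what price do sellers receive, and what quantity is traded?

Buyers pay $72; sellers receive $66; quantity = 237.

Before the tax: set 669 − 6P = 6P − 159 → P* = $69, Q* = 255.
With the tax collected from buyers, demand (in seller-price terms) shifts: Qd = 669 − 6(P + 6).
Solving gives Q = 237 with buyers paying $72 and sellers receiving $66 (the $6 wedge).
The less price-elastic side of the market bears the larger share of a per-unit tax.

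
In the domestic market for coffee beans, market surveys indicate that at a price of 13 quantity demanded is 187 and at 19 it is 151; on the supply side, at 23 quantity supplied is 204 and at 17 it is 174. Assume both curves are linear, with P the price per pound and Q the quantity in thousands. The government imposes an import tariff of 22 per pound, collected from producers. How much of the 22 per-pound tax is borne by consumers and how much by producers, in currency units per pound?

Consumers bear 10 per pound; producers bear 12 per pound.

Demand slope: (151 − 187)/(19 − 13) = -6, so Qd = 265 − 6P.
Supply slope: (174 − 204)/(17 − 23) = 5, so Qs = 5P + 89.
Before the tax: set 265 − 6P = 5P + 89 → P* = 16, Q* = 169.
With the tax collected from producers, supply shifts: Qs = 5(P − 22) + 89.
New equilibrium: consumers pay 26, producers receive 4, Q = 109. (Wedge: Pb − Ps = 22.)
Burden on consumers: 10; on producers: 12. (They sum to 22.)
The less price-elastic side of the market bears the larger share of a per-unit tax.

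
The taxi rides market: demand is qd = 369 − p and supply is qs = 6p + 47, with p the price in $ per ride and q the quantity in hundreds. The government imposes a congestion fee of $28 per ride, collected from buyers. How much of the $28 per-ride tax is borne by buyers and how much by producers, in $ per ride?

Before the tax: set 369 − p = 6p + 47 → p* = $46, q* = 323.
With the tax collected from buyers, demand (in seller-price terms) shifts: qd = 369 − (p + 28).
New equilibrium: buyers pay $70, producers receive $42, q = 299. (Wedge: pb − ps = 28.)
Burden on buyers: $24; on producers: $4. (They sum to $28.)
The less price-elastic side of the market bears the larger share of a per-unit tax.

Buyers bear $24 per ride; producers bear $4 per ride.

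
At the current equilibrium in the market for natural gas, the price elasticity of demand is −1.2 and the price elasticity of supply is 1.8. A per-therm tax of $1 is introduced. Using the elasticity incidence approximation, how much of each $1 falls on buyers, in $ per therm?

Incidence ratio: buyers' share ≈ εs / (εs + |εd|) = 1.8 / (1.8 + 1.2) = 0.6.
So buyers bear ≈ 0.6 × $1 = $0.6; suppliers bear $0.4.

Buyers bear ≈ $0.6 per therm.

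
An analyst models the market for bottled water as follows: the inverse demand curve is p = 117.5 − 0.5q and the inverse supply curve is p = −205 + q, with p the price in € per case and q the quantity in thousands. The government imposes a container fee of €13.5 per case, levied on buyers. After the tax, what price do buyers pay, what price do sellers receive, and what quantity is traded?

Inverting to q(p) form: qd = 235 − 2p; qs = p + 205.
Before the tax: set 235 − 2p = p + 205 → p* = €10, q* = 215.
With the tax collected from buyers, demand (in seller-price terms) shifts: qd = 235 − 2(p + 13.5).
Solving gives q = 206 with buyers paying €14.5 and sellers receiving €1 (the €13.5 wedge).

Buyers pay €14.5; sellers receive €1; quantity = 206.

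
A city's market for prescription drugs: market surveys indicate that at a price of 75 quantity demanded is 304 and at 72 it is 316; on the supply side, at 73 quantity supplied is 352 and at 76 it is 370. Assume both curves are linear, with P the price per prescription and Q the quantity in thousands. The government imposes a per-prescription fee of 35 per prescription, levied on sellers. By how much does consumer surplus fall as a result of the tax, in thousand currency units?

Consumer surplus falls by 6006 thousand.

Demand slope: (316 − 304)/(72 − 75) = -4, so Qd = 604 − 4P.
Supply slope: (370 − 352)/(76 − 73) = 6, so Qs = 6P − 86.
Without the tax, 604 − 4P = 6P − 86 gives 10P = 690, so P* = 69 and Q* = 328.
With the tax collected from sellers, supply shifts: Qs = 6(P − 35) − 86.
Solving gives Q = 244 with buyers paying 90 and sellers receiving 55 (the 35 wedge).
ΔCS is the trapezoid between Q = 244 and Q = 328 of height 21: ½ · (328 + 244) · 21 = 6006.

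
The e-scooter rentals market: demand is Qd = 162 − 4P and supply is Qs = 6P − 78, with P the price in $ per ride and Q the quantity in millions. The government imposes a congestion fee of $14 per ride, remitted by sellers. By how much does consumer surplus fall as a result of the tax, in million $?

Without the tax, 162 − 4P = 6P − 78 gives 10P = 240, so P* = $24 and Q* = 66.
With the tax collected from sellers, supply shifts: Qs = 6(P − 14) − 78.
Solving gives Q = 32.4 with buyers paying $32.4 and sellers receiving $18.4 (the $14 wedge).
ΔCS is the trapezoid between Q = 32.4 and Q = 66 of height $8.4: ½ · (66 + 32.4) · 8.4 = $413.28.

Consumer surplus falls by $413.28 million.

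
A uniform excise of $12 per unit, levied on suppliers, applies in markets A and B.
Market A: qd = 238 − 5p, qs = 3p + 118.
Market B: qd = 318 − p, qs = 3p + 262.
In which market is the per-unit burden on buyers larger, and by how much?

Market B, by $4.5.

Market A: pre-tax p* = $15, q* = 163; post-tax q = 140.5; per-unit burden on buyers = $4.5.
Market B: pre-tax p* = $14, q* = 304; post-tax q = 295; per-unit burden on buyers = $9.
Difference: $4.5 vs $9 → market B is larger by $4.5.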